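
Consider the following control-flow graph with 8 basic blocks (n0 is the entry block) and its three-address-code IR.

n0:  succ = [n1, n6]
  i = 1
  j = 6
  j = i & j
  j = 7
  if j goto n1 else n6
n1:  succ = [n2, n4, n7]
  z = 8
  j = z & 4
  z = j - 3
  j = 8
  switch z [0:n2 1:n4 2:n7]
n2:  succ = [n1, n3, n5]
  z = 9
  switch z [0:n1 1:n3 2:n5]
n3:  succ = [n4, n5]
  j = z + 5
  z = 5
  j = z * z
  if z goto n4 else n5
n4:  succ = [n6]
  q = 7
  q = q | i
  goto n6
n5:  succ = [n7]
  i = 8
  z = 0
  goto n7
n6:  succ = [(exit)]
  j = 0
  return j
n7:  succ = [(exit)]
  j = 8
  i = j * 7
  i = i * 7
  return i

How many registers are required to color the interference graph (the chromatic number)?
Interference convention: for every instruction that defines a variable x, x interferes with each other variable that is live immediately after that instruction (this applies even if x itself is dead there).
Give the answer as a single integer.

Answer: 3

Working:
def/use:
  n0 def {i,j} use ∅
  n1 def {j,z} use ∅
  n2 def {z} use ∅
  n3 def {j,z} use {z}
  n4 def {q} use {i}
  n5 def {i,z} use ∅
  n6 def {j} use ∅
  n7 def {i,j} use ∅

Live sets:
  n0: in=∅ out={i}
  n1: in={i} out={i}
  n2: in={i} out={i,z}
  n3: in={i,z} out={i}
  n4: in={i} out=∅
  n5: in=∅ out=∅
  n6: in=∅ out=∅
  n7: in=∅ out=∅

Interfere edges:
  i: {j,q,z}
  j: {i,z}
  q: {i}
  z: {i,j}

Registers:
  {i,j,z} pairwise interfere (3-clique) ⇒ χ ≥ 3
  3-colouring: R0={i}  R1={j,q}  R2={z}
  χ = 3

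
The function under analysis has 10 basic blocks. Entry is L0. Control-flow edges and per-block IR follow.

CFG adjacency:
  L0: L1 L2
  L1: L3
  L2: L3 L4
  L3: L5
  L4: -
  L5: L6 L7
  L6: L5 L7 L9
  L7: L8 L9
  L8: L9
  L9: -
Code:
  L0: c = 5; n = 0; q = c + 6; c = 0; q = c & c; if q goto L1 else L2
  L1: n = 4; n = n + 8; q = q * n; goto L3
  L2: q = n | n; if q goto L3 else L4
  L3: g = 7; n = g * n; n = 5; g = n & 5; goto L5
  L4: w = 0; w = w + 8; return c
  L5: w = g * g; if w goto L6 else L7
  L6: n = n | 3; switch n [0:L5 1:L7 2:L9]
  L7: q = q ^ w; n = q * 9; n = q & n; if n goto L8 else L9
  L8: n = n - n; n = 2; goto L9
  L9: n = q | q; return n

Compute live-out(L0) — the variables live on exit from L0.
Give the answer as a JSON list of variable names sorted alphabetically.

def/use:
  L0 def {c,n,q} use ∅
  L1 def {n,q} use {q}
  L2 def {q} use {n}
  L3 def {g,n} use {n}
  L4 def {w} use {c}
  L5 def {w} use {g}
  L6 def {n} use {n}
  L7 def {n,q} use {q,w}
  L8 def {n} use {n}
  L9 def {n} use {q}

Liveness:
  L0: in=∅ out={c,n,q}
  L1: in={q} out={n,q}
  L2: in={c,n} out={c,n,q}
  L3: in={n,q} out={g,n,q}
  L4: in={c} out=∅
  L5: in={g,n,q} out={g,n,q,w}
  L6: in={g,n,q,w} out={g,n,q,w}
  L7: in={q,w} out={n,q}
  L8: in={n,q} out={q}
  L9: in={q} out=∅

live-out(L0) = ["c", "n", "q"]

Answer: ["c", "n", "q"]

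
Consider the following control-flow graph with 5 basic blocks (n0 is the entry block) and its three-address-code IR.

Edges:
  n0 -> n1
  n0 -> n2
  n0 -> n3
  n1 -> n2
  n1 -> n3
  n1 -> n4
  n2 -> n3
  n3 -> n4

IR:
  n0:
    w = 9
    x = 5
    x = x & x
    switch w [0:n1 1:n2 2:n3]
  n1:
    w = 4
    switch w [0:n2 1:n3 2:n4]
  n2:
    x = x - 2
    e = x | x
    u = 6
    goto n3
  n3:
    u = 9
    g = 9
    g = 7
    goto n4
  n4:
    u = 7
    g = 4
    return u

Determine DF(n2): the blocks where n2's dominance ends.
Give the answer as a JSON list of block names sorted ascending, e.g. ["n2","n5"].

Answer: ["n3"]

Derivation:
idom tree: n1←n0 n2←n0 n3←n0 n4←n0
Dom∩ at merges:
  n2: preds {n0,n1}: {n0} ∩ {n0,n1} = {n0}; idom=n0
  n3: preds {n0,n1,n2}: {n0} ∩ {n0,n1} ∩ {n0,n2} = {n0}; idom=n0
  n4: preds {n1,n3}: {n0,n1} ∩ {n0,n3} = {n0}; idom=n0

DF walk-up:
  n2←n0: walk · to n0
  n2←n1: walk n1 to n0
  n3←n0: walk · to n0
  n3←n1: walk n1 to n0
  n3←n2: walk n2 to n0
  n4←n1: walk n1 to n0
  n4←n3: walk n3 to n0
  n0: DF=∅
  n1: DF={n2,n3,n4}
  n2: DF={n3}
  n3: DF={n4}
  n4: DF=∅

DF(n2) = ["n3"]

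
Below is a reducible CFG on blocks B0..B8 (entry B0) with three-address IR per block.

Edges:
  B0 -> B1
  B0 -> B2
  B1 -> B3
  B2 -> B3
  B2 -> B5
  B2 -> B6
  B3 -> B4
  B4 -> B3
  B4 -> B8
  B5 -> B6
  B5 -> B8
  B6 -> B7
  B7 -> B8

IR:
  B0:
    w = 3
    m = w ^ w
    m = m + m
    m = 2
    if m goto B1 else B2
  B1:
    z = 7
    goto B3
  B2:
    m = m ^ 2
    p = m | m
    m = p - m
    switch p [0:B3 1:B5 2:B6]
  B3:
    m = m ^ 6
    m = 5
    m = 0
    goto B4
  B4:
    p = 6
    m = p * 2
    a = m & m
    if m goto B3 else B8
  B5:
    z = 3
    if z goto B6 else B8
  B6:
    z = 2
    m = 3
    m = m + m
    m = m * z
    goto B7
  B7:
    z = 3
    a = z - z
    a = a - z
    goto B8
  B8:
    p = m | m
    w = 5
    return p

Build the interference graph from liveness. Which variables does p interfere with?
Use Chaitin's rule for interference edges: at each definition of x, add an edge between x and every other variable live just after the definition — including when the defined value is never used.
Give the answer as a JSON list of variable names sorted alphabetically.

def/use:
  B0: def={m,w} ue=∅
  B1: def={z} ue=∅
  B2: def={m,p} ue={m}
  B3: def={m} ue={m}
  B4: def={a,m,p} ue=∅
  B5: def={z} ue=∅
  B6: def={m,z} ue=∅
  B7: def={a,z} ue=∅
  B8: def={p,w} ue={m}

Backward fixpoint:
  B0 li=∅ lo={m}
  B1 li={m} lo={m}
  B2 li={m} lo={m}
  B3 li={m} lo=∅
  B4 li=∅ lo={m}
  B5 li={m} lo={m}
  B6 li=∅ lo={m}
  B7 li={m} lo={m}
  B8 li={m} lo=∅

Conflict graph:
  a — {m,z}
  m — {a,p,z}
  p — {m,w}
  w — {p}
  z — {a,m}

N(p) = ["m", "w"]

Answer: ["m", "w"]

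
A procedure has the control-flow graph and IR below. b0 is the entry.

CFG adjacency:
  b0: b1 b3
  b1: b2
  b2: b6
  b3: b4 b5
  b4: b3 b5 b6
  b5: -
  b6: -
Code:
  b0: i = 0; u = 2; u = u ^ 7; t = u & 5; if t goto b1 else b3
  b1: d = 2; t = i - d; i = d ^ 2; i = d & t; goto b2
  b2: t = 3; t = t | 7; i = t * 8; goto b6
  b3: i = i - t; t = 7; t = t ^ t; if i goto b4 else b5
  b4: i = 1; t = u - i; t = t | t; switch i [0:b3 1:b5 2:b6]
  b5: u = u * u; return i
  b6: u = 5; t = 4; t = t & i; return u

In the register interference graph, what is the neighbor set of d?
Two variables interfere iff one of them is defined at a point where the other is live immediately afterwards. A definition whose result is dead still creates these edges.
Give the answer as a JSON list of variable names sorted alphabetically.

Per-block:
  b0: {i,t,u} / ∅
  b1: {d,i,t} / {i}
  b2: {i,t} / ∅
  b3: {i,t} / {i,t}
  b4: {i,t} / {u}
  b5: {u} / {i,u}
  b6: {t,u} / {i}

Backward fixpoint:
  live b0: ∅→{i,t,u}
  live b1: {i}→∅
  live b2: ∅→{i}
  live b3: {i,t,u}→{i,u}
  live b4: {u}→{i,t,u}
  live b5: {i,u}→∅
  live b6: {i}→∅

Interference:
  d — {i,t}
  i — {d,t,u}
  t — {d,i,u}
  u — {i,t}

N(d) = ["i", "t"]

Answer: ["i", "t"]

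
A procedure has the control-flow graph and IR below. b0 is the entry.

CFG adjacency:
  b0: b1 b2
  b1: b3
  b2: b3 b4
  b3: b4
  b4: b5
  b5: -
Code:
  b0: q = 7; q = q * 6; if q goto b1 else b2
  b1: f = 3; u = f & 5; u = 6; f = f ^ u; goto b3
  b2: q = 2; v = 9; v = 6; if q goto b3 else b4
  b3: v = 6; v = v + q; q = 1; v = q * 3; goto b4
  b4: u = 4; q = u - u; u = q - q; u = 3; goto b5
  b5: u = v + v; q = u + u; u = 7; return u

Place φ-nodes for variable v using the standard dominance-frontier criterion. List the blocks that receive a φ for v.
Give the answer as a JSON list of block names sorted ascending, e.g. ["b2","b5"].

Answer: ["b3", "b4"]

Derivation:
idom tree: b1←b0 b2←b0 b3←b0 b4←b0 b5←b4
Join-block Dom:
  b3: preds {b1,b2}: {b0,b1} ∩ {b0,b2} = {b0}; idom=b0
  b4: preds {b2,b3}: {b0,b2} ∩ {b0,b3} = {b0}; idom=b0

DF derivation:
  join b3 pred b1: b1 stop@b0
  join b3 pred b2: b2 stop@b0
  join b4 pred b2: b2 stop@b0
  join b4 pred b3: b3 stop@b0
  b0: DF=∅
  b1: DF={b3}
  b2: DF={b3,b4}
  b3: DF={b4}
  b4: DF=∅
  b5: DF=∅

φ for v: defs {b2,b3}
  DF⁺ = {b3,b4}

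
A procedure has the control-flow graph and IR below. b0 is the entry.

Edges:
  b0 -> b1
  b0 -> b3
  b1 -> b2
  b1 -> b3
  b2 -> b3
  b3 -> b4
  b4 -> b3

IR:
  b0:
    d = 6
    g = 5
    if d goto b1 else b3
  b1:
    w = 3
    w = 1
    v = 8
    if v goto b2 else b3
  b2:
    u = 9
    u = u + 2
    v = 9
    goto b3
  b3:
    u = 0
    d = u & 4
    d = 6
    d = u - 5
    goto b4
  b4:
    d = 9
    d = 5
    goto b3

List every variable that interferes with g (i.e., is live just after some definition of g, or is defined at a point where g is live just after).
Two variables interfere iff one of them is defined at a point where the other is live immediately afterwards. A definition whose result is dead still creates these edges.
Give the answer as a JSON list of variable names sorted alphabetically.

Answer: ["d"]

Working:
Block summaries:
  b0: def={d,g} ue=∅
  b1: def={v,w} ue=∅
  b2: def={u,v} ue=∅
  b3: def={d,u} ue=∅
  b4: def={d} ue=∅

Live sets:
  b0 li=∅ lo=∅
  b1 li=∅ lo=∅
  b2 li=∅ lo=∅
  b3 li=∅ lo=∅
  b4 li=∅ lo=∅

Conflict graph:
  d: {g,u}
  g: {d}
  u: {d}
  v: ∅
  w: ∅

N(g) = ["d"]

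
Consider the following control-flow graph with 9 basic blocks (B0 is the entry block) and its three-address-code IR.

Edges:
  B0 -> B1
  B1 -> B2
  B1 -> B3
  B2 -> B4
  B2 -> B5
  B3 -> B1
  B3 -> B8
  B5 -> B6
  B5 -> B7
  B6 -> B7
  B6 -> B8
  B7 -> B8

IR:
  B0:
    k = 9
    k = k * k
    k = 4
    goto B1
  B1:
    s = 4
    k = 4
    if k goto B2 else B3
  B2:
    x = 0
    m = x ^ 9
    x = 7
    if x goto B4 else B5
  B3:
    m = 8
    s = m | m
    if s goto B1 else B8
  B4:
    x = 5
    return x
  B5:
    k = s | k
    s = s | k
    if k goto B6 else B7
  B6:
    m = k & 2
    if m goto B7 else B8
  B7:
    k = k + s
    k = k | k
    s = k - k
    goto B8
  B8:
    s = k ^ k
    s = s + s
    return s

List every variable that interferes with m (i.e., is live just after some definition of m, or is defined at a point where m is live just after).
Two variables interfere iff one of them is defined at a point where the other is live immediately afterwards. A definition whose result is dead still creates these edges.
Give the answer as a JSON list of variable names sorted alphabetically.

Answer: ["k", "s"]

Derivation:
Per-block:
  B0: {k} / ∅
  B1: {k,s} / ∅
  B2: {m,x} / ∅
  B3: {m,s} / ∅
  B4: {x} / ∅
  B5: {k,s} / {k,s}
  B6: {m} / {k}
  B7: {k,s} / {k,s}
  B8: {s} / {k}

Liveness:
  B0: in=∅ out=∅
  B1: in=∅ out={k,s}
  B2: in={k,s} out={k,s}
  B3: in={k} out={k}
  B4: in=∅ out=∅
  B5: in={k,s} out={k,s}
  B6: in={k,s} out={k,s}
  B7: in={k,s} out={k}
  B8: in={k} out=∅

Interfere edges:
  k — {m,s,x}
  m — {k,s}
  s — {k,m,x}
  x — {k,s}

N(m) = ["k", "s"]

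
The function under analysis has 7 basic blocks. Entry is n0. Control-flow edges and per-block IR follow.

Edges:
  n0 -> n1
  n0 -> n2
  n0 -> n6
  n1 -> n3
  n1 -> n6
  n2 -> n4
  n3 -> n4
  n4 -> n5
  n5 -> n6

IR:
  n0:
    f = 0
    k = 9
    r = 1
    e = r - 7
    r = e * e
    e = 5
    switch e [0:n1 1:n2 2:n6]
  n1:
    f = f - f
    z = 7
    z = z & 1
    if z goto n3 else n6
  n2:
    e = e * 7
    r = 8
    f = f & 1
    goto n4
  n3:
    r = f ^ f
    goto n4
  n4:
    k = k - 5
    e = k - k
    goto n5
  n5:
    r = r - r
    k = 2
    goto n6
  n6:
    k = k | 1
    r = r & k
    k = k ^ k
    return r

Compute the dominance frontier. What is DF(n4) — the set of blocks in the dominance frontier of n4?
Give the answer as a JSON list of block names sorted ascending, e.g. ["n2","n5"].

Answer: ["n6"]

Working:
idom tree: n1←n0 n2←n0 n3←n1 n4←n0 n5←n4 n6←n0
Dom at joins:
  n4: preds {n2,n3}: {n0,n2} ∩ {n0,n1,n3} = {n0}; idom=n0
  n6: preds {n0,n1,n5}: {n0} ∩ {n0,n1} ∩ {n0,n4,n5} = {n0}; idom=n0

Frontier:
  join n4 pred n2: n2 stop@n0
  join n4 pred n3: n3→n1 stop@n0
  join n6 pred n0: · stop@n0
  join n6 pred n1: n1 stop@n0
  join n6 pred n5: n5→n4 stop@n0
  n0 → ∅
  n1 → {n4,n6}
  n2 → {n4}
  n3 → {n4}
  n4 → {n6}
  n5 → {n6}
  n6 → ∅

DF(n4) = ["n6"]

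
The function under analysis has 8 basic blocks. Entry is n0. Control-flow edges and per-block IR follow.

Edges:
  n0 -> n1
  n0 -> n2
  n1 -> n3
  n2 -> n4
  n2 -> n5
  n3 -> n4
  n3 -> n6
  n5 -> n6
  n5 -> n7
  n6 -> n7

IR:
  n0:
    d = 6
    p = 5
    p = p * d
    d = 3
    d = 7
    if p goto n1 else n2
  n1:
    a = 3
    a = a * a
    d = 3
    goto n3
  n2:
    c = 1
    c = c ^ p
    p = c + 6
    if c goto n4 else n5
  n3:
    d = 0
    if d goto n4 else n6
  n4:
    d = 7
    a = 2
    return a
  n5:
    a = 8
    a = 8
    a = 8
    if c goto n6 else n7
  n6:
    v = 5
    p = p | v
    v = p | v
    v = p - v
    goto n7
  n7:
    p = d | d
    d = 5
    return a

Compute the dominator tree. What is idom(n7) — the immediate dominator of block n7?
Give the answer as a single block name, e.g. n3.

idom tree: n1←n0 n2←n0 n3←n1 n4←n0 n5←n2 n6←n0 n7←n0
Dom at joins:
  n4: preds {n2,n3}: {n0,n2} ∩ {n0,n1,n3} = {n0}; idom=n0
  n6: preds {n3,n5}: {n0,n1,n3} ∩ {n0,n2,n5} = {n0}; idom=n0
  n7: preds {n5,n6}: {n0,n2,n5} ∩ {n0,n6} = {n0}; idom=n0

idom(n7) = n0

Answer: n0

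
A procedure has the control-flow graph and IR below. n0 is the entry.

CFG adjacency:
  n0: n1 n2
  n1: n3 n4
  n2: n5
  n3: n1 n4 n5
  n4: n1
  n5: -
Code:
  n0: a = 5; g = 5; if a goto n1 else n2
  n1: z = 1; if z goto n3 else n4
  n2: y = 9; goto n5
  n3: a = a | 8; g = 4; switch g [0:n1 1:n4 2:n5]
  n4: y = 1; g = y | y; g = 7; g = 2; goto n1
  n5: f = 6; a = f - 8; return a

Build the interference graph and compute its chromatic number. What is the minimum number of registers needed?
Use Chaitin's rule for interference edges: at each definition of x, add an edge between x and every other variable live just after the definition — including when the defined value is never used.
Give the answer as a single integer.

def/use:
  n0: {a,g} / ∅
  n1: {z} / ∅
  n2: {y} / ∅
  n3: {a,g} / {a}
  n4: {g,y} / ∅
  n5: {a,f} / ∅

Backward fixpoint:
  n0: in=∅ out={a}
  n1: in={a} out={a}
  n2: in=∅ out=∅
  n3: in={a} out={a}
  n4: in={a} out={a}
  n5: in=∅ out=∅

Interference:
  a↔{g,y,z}
  f↔∅
  g↔{a}
  y↔{a}
  z↔{a}

Colouring:
  lower bound: {a,g} mutually conflict ⇒ χ ≥ 2
  assign a→c0 f→c0 g→c1 y→c1 z→c1 — no edge inside a register ⇒ χ ≤ 2
  χ = 2

Answer: 2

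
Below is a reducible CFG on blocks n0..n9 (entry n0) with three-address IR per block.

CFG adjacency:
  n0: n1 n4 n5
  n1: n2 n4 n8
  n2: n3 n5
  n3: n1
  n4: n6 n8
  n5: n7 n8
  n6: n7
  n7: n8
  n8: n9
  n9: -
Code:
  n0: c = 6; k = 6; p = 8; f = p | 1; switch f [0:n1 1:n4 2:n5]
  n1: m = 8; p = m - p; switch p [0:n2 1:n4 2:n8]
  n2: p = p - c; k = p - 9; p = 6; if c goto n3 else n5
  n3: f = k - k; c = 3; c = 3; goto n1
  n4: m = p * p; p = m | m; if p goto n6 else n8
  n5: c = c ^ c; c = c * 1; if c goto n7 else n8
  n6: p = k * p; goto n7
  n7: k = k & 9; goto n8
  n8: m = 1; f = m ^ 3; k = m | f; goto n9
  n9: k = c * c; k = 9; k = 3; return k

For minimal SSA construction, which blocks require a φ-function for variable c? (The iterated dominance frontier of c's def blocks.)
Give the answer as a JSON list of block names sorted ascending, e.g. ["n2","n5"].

Answer: ["n1", "n4", "n5", "n7", "n8"]

Analysis:
idom tree: n1←n0 n2←n1 n3←n2 n4←n0 n5←n0 n6←n4 n7←n0 n8←n0 n9←n8
Dom∩ at merges:
  n1: preds {n0,n3}: {n0} ∩ {n0,n1,n2,n3} = {n0}; idom=n0
  n4: preds {n0,n1}: {n0} ∩ {n0,n1} = {n0}; idom=n0
  n5: preds {n0,n2}: {n0} ∩ {n0,n1,n2} = {n0}; idom=n0
  n7: preds {n5,n6}: {n0,n5} ∩ {n0,n4,n6} = {n0}; idom=n0
  n8: preds {n1,n4,n5,n7}: {n0,n1} ∩ {n0,n4} ∩ {n0,n5} ∩ {n0,n7} = {n0}; idom=n0

DF walk-up:
  join n1 pred n0: · stop@n0
  join n1 pred n3: n3→n2→n1 stop@n0
  join n4 pred n0: · stop@n0
  join n4 pred n1: n1 stop@n0
  join n5 pred n0: · stop@n0
  join n5 pred n2: n2→n1 stop@n0
  join n7 pred n5: n5 stop@n0
  join n7 pred n6: n6→n4 stop@n0
  join n8 pred n1: n1 stop@n0
  join n8 pred n4: n4 stop@n0
  join n8 pred n5: n5 stop@n0
  join n8 pred n7: n7 stop@n0
  n0: DF=∅
  n1: DF={n1,n4,n5,n8}
  n2: DF={n1,n5}
  n3: DF={n1}
  n4: DF={n7,n8}
  n5: DF={n7,n8}
  n6: DF={n7}
  n7: DF={n8}
  n8: DF=∅
  n9: DF=∅

φ for c: defs {n0,n3,n5}
  DF⁺ = {n1,n4,n5,n7,n8}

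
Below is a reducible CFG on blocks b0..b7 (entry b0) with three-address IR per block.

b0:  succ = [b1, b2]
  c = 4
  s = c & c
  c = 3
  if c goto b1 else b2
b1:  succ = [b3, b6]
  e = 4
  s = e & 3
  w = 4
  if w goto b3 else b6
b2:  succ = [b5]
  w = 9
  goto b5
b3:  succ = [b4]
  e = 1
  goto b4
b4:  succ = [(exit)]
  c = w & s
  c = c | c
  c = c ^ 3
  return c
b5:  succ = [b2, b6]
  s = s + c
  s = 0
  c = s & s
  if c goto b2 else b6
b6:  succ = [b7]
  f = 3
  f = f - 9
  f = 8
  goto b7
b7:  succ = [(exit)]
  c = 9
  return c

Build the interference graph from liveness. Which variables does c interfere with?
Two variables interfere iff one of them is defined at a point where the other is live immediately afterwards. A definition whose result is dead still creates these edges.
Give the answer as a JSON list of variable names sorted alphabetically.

Answer: ["s", "w"]

Working:
def/use:
  b0 def {c,s} use ∅
  b1 def {e,s,w} use ∅
  b2 def {w} use ∅
  b3 def {e} use ∅
  b4 def {c} use {s,w}
  b5 def {c,s} use {c,s}
  b6 def {f} use ∅
  b7 def {c} use ∅

Backward fixpoint:
  live b0: ∅→{c,s}
  live b1: ∅→{s,w}
  live b2: {c,s}→{c,s}
  live b3: {s,w}→{s,w}
  live b4: {s,w}→∅
  live b5: {c,s}→{c,s}
  live b6: ∅→∅
  live b7: ∅→∅

Conflict graph:
  c↔{s,w}
  e↔{s,w}
  f↔∅
  s↔{c,e,w}
  w↔{c,e,s}

N(c) = ["s", "w"]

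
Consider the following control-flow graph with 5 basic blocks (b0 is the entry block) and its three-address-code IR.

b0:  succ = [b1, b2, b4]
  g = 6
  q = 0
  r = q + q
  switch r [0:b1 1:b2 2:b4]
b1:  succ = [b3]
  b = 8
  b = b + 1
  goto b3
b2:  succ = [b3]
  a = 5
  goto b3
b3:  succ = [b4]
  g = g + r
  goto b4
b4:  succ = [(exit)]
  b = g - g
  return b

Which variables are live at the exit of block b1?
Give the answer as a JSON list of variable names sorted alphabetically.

Block summaries:
  b0: {g,q,r} / ∅
  b1: {b} / ∅
  b2: {a} / ∅
  b3: {g} / {g,r}
  b4: {b} / {g}

Liveness:
  b0: in=∅ out={g,r}
  b1: in={g,r} out={g,r}
  b2: in={g,r} out={g,r}
  b3: in={g,r} out={g}
  b4: in={g} out=∅

live-out(b1) = ["g", "r"]

Answer: ["g", "r"]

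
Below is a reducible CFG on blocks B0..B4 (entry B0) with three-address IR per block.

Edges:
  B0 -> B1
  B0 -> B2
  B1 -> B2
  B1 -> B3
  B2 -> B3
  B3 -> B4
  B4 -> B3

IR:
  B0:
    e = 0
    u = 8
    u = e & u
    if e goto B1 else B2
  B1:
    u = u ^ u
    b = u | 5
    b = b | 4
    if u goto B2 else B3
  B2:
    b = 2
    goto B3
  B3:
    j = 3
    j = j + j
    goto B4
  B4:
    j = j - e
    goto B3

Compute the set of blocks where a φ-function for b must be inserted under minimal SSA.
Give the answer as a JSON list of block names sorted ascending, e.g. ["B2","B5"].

idom tree: B1←B0 B2←B0 B3←B0 B4←B3
Dom∩ at merges:
  B2: preds {B0,B1}: {B0} ∩ {B0,B1} = {B0}; idom=B0
  B3: preds {B1,B2,B4}: {B0,B1} ∩ {B0,B2} ∩ {B0,B3,B4} = {B0}; idom=B0

Frontier:
  B2←B0: walk · to B0
  B2←B1: walk B1 to B0
  B3←B1: walk B1 to B0
  B3←B2: walk B2 to B0
  B3←B4: walk B4→B3 to B0
  DF(B0)=∅
  DF(B1)={B2,B3}
  DF(B2)={B3}
  DF(B3)={B3}
  DF(B4)={B3}

φ for b: defs {B1,B2}
  DF⁺ = {B2,B3}

Answer: ["B2", "B3"]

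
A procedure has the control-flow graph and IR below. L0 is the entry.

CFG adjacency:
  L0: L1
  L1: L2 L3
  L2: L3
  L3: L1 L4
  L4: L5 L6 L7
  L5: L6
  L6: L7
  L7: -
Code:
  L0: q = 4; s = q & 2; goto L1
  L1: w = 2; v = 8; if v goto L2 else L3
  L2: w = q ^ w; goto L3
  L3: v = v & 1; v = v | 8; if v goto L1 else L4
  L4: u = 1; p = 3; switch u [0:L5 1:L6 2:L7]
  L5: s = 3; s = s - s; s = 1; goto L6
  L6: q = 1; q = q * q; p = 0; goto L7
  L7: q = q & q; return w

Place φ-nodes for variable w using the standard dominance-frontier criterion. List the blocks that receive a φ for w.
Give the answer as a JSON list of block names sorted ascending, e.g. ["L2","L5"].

Answer: ["L1", "L3"]

Analysis:
idom tree: L1←L0 L2←L1 L3←L1 L4←L3 L5←L4 L6←L4 L7←L4
Dom∩ at merges:
  L1: preds {L0,L3}: {L0} ∩ {L0,L1,L3} = {L0}; idom=L0
  L3: preds {L1,L2}: {L0,L1} ∩ {L0,L1,L2} = {L0,L1}; idom=L1
  L6: preds {L4,L5}: {L0,L1,L3,L4} ∩ {L0,L1,L3,L4,L5} = {L0,L1,L3,L4}; idom=L4
  L7: preds {L4,L6}: {L0,L1,L3,L4} ∩ {L0,L1,L3,L4,L6} = {L0,L1,L3,L4}; idom=L4

DF walk-up:
  L1←L0: walk · to L0
  L1←L3: walk L3→L1 to L0
  L3←L1: walk · to L1
  L3←L2: walk L2 to L1
  L6←L4: walk · to L4
  L6←L5: walk L5 to L4
  L7←L4: walk · to L4
  L7←L6: walk L6 to L4
  L0 → ∅
  L1 → {L1}
  L2 → {L3}
  L3 → {L1}
  L4 → ∅
  L5 → {L6}
  L6 → {L7}
  L7 → ∅

φ for w: defs {L1,L2}
  DF⁺ = {L1,L3}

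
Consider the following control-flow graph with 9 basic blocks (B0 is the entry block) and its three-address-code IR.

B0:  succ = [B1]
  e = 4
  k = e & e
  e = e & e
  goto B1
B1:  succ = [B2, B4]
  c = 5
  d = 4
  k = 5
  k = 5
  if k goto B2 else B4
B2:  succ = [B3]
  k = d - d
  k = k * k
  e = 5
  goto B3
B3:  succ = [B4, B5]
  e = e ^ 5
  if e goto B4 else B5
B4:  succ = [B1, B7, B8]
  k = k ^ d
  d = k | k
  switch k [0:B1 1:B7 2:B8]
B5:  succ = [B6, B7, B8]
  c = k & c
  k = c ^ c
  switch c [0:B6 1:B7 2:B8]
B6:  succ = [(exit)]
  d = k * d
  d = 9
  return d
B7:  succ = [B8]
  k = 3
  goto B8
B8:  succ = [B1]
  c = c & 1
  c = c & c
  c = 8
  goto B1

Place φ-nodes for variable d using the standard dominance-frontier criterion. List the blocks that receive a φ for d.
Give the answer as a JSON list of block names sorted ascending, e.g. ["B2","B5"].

idom tree: B1←B0 B2←B1 B3←B2 B4←B1 B5←B3 B6←B5 B7←B1 B8←B1
Dom at joins:
  B1: preds {B0,B4,B8}: {B0} ∩ {B0,B1,B4} ∩ {B0,B1,B8} = {B0}; idom=B0
  B4: preds {B1,B3}: {B0,B1} ∩ {B0,B1,B2,B3} = {B0,B1}; idom=B1
  B7: preds {B4,B5}: {B0,B1,B4} ∩ {B0,B1,B2,B3,B5} = {B0,B1}; idom=B1
  B8: preds {B4,B5,B7}: {B0,B1,B4} ∩ {B0,B1,B2,B3,B5} ∩ {B0,B1,B7} = {B0,B1}; idom=B1

DF derivation:
  join B1 pred B0: · stop@B0
  join B1 pred B4: B4→B1 stop@B0
  join B1 pred B8: B8→B1 stop@B0
  join B4 pred B1: · stop@B1
  join B4 pred B3: B3→B2 stop@B1
  join B7 pred B4: B4 stop@B1
  join B7 pred B5: B5→B3→B2 stop@B1
  join B8 pred B4: B4 stop@B1
  join B8 pred B5: B5→B3→B2 stop@B1
  join B8 pred B7: B7 stop@B1
  B0 → ∅
  B1 → {B1}
  B2 → {B4,B7,B8}
  B3 → {B4,B7,B8}
  B4 → {B1,B7,B8}
  B5 → {B7,B8}
  B6 → ∅
  B7 → {B8}
  B8 → {B1}

φ for d: defs {B1,B4,B6}
  DF⁺ = {B1,B7,B8}

Answer: ["B1", "B7", "B8"]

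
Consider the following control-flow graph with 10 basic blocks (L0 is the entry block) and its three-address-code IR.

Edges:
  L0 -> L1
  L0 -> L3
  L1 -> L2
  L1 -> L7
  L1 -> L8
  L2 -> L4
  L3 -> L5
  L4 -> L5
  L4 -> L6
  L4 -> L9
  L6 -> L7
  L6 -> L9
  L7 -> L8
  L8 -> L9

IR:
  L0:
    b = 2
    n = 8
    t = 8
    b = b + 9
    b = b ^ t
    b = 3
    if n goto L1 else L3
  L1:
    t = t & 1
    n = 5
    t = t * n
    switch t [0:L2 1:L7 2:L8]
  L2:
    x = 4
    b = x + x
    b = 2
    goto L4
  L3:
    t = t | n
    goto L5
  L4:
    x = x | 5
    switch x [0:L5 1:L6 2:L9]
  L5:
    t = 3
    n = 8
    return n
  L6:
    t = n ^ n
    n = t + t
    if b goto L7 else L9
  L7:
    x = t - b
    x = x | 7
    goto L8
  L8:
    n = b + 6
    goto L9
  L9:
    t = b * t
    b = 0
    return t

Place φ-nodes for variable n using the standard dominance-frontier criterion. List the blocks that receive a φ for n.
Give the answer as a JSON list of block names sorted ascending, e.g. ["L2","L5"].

Answer: ["L5", "L7", "L8", "L9"]

Working:
idom tree: L1←L0 L2←L1 L3←L0 L4←L2 L5←L0 L6←L4 L7←L1 L8←L1 L9←L1
Dom at joins:
  L5: preds {L3,L4}: {L0,L3} ∩ {L0,L1,L2,L4} = {L0}; idom=L0
  L7: preds {L1,L6}: {L0,L1} ∩ {L0,L1,L2,L4,L6} = {L0,L1}; idom=L1
  L8: preds {L1,L7}: {L0,L1} ∩ {L0,L1,L7} = {L0,L1}; idom=L1
  L9: preds {L4,L6,L8}: {L0,L1,L2,L4} ∩ {L0,L1,L2,L4,L6} ∩ {L0,L1,L8} = {L0,L1}; idom=L1

DF walk-up:
  L5←L3: walk L3 to L0
  L5←L4: walk L4→L2→L1 to L0
  L7←L1: walk · to L1
  L7←L6: walk L6→L4→L2 to L1
  L8←L1: walk · to L1
  L8←L7: walk L7 to L1
  L9←L4: walk L4→L2 to L1
  L9←L6: walk L6→L4→L2 to L1
  L9←L8: walk L8 to L1
  DF(L0)=∅
  DF(L1)={L5}
  DF(L2)={L5,L7,L9}
  DF(L3)={L5}
  DF(L4)={L5,L7,L9}
  DF(L5)=∅
  DF(L6)={L7,L9}
  DF(L7)={L8}
  DF(L8)={L9}
  DF(L9)=∅

φ for n: defs {L0,L1,L5,L6,L8}
  DF⁺ = {L5,L7,L8,L9}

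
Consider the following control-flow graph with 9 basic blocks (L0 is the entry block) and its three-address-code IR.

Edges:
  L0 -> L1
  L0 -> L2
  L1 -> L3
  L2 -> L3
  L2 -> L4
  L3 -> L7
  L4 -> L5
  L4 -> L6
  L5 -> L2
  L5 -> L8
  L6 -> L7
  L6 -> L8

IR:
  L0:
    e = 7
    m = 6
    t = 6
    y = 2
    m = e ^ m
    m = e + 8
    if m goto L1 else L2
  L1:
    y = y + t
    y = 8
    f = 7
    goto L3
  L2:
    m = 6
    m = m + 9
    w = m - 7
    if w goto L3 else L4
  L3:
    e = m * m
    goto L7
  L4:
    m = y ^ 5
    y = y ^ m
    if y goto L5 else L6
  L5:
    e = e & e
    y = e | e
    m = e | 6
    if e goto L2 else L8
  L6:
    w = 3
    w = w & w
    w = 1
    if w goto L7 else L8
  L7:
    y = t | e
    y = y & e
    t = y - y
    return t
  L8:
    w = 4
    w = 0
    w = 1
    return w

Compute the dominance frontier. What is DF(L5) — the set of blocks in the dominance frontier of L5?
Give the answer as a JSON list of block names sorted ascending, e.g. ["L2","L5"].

idom tree: L1←L0 L2←L0 L3←L0 L4←L2 L5←L4 L6←L4 L7←L0 L8←L4
Dom at joins:
  L2: preds {L0,L5}: {L0} ∩ {L0,L2,L4,L5} = {L0}; idom=L0
  L3: preds {L1,L2}: {L0,L1} ∩ {L0,L2} = {L0}; idom=L0
  L7: preds {L3,L6}: {L0,L3} ∩ {L0,L2,L4,L6} = {L0}; idom=L0
  L8: preds {L5,L6}: {L0,L2,L4,L5} ∩ {L0,L2,L4,L6} = {L0,L2,L4}; idom=L4

DF walk-up:
  L2←L0: walk · to L0
  L2←L5: walk L5→L4→L2 to L0
  L3←L1: walk L1 to L0
  L3←L2: walk L2 to L0
  L7←L3: walk L3 to L0
  L7←L6: walk L6→L4→L2 to L0
  L8←L5: walk L5 to L4
  L8←L6: walk L6 to L4
  L0: DF=∅
  L1: DF={L3}
  L2: DF={L2,L3,L7}
  L3: DF={L7}
  L4: DF={L2,L7}
  L5: DF={L2,L8}
  L6: DF={L7,L8}
  L7: DF=∅
  L8: DF=∅

DF(L5) = ["L2", "L8"]

Answer: ["L2", "L8"]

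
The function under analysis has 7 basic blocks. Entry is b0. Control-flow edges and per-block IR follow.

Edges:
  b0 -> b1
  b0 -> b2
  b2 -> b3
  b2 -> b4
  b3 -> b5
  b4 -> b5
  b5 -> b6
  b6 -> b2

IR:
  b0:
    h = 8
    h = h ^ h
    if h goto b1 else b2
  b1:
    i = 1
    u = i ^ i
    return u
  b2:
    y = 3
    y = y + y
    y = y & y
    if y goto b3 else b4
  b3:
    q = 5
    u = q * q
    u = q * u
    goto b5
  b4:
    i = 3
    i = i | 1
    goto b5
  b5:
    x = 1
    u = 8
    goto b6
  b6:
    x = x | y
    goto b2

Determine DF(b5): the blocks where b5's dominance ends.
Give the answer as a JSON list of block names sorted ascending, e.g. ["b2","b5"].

idom tree: b1←b0 b2←b0 b3←b2 b4←b2 b5←b2 b6←b5
Dom at joins:
  b2: preds {b0,b6}: {b0} ∩ {b0,b2,b5,b6} = {b0}; idom=b0
  b5: preds {b3,b4}: {b0,b2,b3} ∩ {b0,b2,b4} = {b0,b2}; idom=b2

DF derivation:
  join b2 pred b0: · stop@b0
  join b2 pred b6: b6→b5→b2 stop@b0
  join b5 pred b3: b3 stop@b2
  join b5 pred b4: b4 stop@b2
  b0: DF=∅
  b1: DF=∅
  b2: DF={b2}
  b3: DF={b5}
  b4: DF={b5}
  b5: DF={b2}
  b6: DF={b2}

DF(b5) = ["b2"]

Answer: ["b2"]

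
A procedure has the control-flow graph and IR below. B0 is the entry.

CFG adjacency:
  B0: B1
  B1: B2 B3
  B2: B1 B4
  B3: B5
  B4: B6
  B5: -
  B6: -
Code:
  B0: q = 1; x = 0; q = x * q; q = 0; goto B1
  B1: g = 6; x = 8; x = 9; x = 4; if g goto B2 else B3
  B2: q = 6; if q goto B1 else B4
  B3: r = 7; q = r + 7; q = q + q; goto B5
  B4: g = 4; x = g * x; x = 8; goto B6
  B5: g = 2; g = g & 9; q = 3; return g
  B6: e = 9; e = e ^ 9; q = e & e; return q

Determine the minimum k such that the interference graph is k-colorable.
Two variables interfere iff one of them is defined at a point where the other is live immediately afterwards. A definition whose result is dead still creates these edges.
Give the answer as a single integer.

Per-block:
  B0: def={q,x} ue=∅
  B1: def={g,x} ue=∅
  B2: def={q} ue=∅
  B3: def={q,r} ue=∅
  B4: def={g,x} ue={x}
  B5: def={g,q} ue=∅
  B6: def={e,q} ue=∅

Live sets:
  B0 li=∅ lo=∅
  B1 li=∅ lo={x}
  B2 li={x} lo={x}
  B3 li=∅ lo=∅
  B4 li={x} lo=∅
  B5 li=∅ lo=∅
  B6 li=∅ lo=∅

Interference:
  e: ∅
  g: {q,x}
  q: {g,x}
  r: ∅
  x: {g,q}

Colouring:
  lower bound: {g,q,x} mutually conflict ⇒ χ ≥ 3
  assign e→r0 g→r0 q→r1 r→r0 x→r2 — no edge inside a register ⇒ χ ≤ 3
  χ = 3

Answer: 3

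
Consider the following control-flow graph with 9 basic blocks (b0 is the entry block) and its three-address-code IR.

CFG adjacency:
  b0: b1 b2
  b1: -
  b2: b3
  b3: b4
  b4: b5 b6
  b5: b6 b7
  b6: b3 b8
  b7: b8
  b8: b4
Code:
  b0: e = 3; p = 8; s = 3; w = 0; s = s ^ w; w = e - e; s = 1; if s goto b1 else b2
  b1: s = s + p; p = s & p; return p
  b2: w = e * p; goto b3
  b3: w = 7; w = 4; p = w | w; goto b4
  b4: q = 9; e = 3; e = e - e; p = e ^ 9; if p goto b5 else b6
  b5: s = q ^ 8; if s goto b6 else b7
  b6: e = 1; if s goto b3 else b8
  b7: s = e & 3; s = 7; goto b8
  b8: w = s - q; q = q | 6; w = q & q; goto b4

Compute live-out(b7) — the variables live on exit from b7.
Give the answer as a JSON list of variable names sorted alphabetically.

def/use:
  b0: {e,p,s,w} / ∅
  b1: {p,s} / {p,s}
  b2: {w} / {e,p}
  b3: {p,w} / ∅
  b4: {e,p,q} / ∅
  b5: {s} / {q}
  b6: {e} / {s}
  b7: {s} / {e}
  b8: {q,w} / {q,s}

Live sets:
  b0 li=∅ lo={e,p,s}
  b1 li={p,s} lo=∅
  b2 li={e,p,s} lo={s}
  b3 li={s} lo={s}
  b4 li={s} lo={e,q,s}
  b5 li={e,q} lo={e,q,s}
  b6 li={q,s} lo={q,s}
  b7 li={e,q} lo={q,s}
  b8 li={q,s} lo={s}

live-out(b7) = ["q", "s"]

Answer: ["q", "s"]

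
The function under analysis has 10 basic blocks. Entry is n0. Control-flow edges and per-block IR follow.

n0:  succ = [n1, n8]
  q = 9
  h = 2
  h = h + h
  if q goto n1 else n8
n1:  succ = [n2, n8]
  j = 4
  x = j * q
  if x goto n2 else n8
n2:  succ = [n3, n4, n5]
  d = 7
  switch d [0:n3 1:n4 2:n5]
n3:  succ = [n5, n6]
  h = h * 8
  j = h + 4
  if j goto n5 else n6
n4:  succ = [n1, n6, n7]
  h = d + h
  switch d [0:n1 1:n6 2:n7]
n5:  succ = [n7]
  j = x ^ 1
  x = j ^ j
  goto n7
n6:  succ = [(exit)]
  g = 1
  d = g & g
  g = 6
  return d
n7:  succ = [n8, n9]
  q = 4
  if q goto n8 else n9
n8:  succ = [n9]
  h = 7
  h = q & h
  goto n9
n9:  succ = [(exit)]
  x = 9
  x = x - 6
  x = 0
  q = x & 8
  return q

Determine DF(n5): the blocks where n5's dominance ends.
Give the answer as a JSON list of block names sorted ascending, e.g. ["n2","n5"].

Answer: ["n7"]

Derivation:
idom tree: n1←n0 n2←n1 n3←n2 n4←n2 n5←n2 n6←n2 n7←n2 n8←n0 n9←n0
Join-block Dom:
  n1: preds {n0,n4}: {n0} ∩ {n0,n1,n2,n4} = {n0}; idom=n0
  n5: preds {n2,n3}: {n0,n1,n2} ∩ {n0,n1,n2,n3} = {n0,n1,n2}; idom=n2
  n6: preds {n3,n4}: {n0,n1,n2,n3} ∩ {n0,n1,n2,n4} = {n0,n1,n2}; idom=n2
  n7: preds {n4,n5}: {n0,n1,n2,n4} ∩ {n0,n1,n2,n5} = {n0,n1,n2}; idom=n2
  n8: preds {n0,n1,n7}: {n0} ∩ {n0,n1} ∩ {n0,n1,n2,n7} = {n0}; idom=n0
  n9: preds {n7,n8}: {n0,n1,n2,n7} ∩ {n0,n8} = {n0}; idom=n0

DF derivation:
  join n1 pred n0: · stop@n0
  join n1 pred n4: n4→n2→n1 stop@n0
  join n5 pred n2: · stop@n2
  join n5 pred n3: n3 stop@n2
  join n6 pred n3: n3 stop@n2
  join n6 pred n4: n4 stop@n2
  join n7 pred n4: n4 stop@n2
  join n7 pred n5: n5 stop@n2
  join n8 pred n0: · stop@n0
  join n8 pred n1: n1 stop@n0
  join n8 pred n7: n7→n2→n1 stop@n0
  join n9 pred n7: n7→n2→n1 stop@n0
  join n9 pred n8: n8 stop@n0
  n0 → ∅
  n1 → {n1,n8,n9}
  n2 → {n1,n8,n9}
  n3 → {n5,n6}
  n4 → {n1,n6,n7}
  n5 → {n7}
  n6 → ∅
  n7 → {n8,n9}
  n8 → {n9}
  n9 → ∅

DF(n5) = ["n7"]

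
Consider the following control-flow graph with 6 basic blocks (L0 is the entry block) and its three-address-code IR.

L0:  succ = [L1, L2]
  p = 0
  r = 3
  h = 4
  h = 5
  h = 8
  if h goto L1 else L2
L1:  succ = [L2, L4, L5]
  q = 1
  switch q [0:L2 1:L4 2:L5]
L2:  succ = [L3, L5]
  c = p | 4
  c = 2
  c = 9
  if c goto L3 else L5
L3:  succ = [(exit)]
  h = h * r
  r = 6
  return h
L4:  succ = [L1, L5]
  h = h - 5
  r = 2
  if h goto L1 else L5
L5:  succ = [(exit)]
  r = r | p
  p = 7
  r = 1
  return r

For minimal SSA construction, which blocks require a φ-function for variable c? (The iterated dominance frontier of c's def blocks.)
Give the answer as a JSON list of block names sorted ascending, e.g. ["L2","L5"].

idom tree: L1←L0 L2←L0 L3←L2 L4←L1 L5←L0
Dom∩ at merges:
  L1: preds {L0,L4}: {L0} ∩ {L0,L1,L4} = {L0}; idom=L0
  L2: preds {L0,L1}: {L0} ∩ {L0,L1} = {L0}; idom=L0
  L5: preds {L1,L2,L4}: {L0,L1} ∩ {L0,L2} ∩ {L0,L1,L4} = {L0}; idom=L0

DF walk-up:
  L1←L0: walk · to L0
  L1←L4: walk L4→L1 to L0
  L2←L0: walk · to L0
  L2←L1: walk L1 to L0
  L5←L1: walk L1 to L0
  L5←L2: walk L2 to L0
  L5←L4: walk L4→L1 to L0
  L0: DF=∅
  L1: DF={L1,L2,L5}
  L2: DF={L5}
  L3: DF=∅
  L4: DF={L1,L5}
  L5: DF=∅

φ for c: defs {L2}
  DF⁺ = {L5}

Answer: ["L5"]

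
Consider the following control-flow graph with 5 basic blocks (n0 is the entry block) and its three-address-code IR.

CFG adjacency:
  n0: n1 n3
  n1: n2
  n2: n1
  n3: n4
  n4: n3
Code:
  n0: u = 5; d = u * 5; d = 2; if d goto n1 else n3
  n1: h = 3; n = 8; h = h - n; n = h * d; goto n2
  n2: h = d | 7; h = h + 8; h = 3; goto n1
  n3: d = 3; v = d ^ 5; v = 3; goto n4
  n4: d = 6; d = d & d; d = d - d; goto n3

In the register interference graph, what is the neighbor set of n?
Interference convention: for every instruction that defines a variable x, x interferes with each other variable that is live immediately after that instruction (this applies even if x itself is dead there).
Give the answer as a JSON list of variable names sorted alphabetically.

Answer: ["d", "h"]

Working:
def/use:
  n0: {d,u} / ∅
  n1: {h,n} / {d}
  n2: {h} / {d}
  n3: {d,v} / ∅
  n4: {d} / ∅

Live sets:
  n0: in=∅ out={d}
  n1: in={d} out={d}
  n2: in={d} out={d}
  n3: in=∅ out=∅
  n4: in=∅ out=∅

Conflict graph:
  d — {h,n}
  h — {d,n}
  n — {d,h}
  u — ∅
  v — ∅

N(n) = ["d", "h"]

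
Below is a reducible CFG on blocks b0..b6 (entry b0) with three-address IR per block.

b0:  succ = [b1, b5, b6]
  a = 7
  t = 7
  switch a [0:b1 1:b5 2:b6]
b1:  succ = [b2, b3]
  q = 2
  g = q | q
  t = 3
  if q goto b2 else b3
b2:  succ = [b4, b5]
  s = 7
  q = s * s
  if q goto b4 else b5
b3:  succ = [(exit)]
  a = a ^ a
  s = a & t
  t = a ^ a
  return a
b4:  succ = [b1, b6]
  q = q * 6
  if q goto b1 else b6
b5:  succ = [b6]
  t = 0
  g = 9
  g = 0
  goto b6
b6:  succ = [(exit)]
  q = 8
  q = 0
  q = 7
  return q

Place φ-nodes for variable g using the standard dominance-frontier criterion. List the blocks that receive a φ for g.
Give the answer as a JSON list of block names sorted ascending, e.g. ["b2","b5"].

idom tree: b1←b0 b2←b1 b3←b1 b4←b2 b5←b0 b6←b0
Join-block Dom:
  b1: preds {b0,b4}: {b0} ∩ {b0,b1,b2,b4} = {b0}; idom=b0
  b5: preds {b0,b2}: {b0} ∩ {b0,b1,b2} = {b0}; idom=b0
  b6: preds {b0,b4,b5}: {b0} ∩ {b0,b1,b2,b4} ∩ {b0,b5} = {b0}; idom=b0

DF walk-up:
  join b1 pred b0: · stop@b0
  join b1 pred b4: b4→b2→b1 stop@b0
  join b5 pred b0: · stop@b0
  join b5 pred b2: b2→b1 stop@b0
  join b6 pred b0: · stop@b0
  join b6 pred b4: b4→b2→b1 stop@b0
  join b6 pred b5: b5 stop@b0
  DF(b0)=∅
  DF(b1)={b1,b5,b6}
  DF(b2)={b1,b5,b6}
  DF(b3)=∅
  DF(b4)={b1,b6}
  DF(b5)={b6}
  DF(b6)=∅

φ for g: defs {b1,b5}
  DF⁺ = {b1,b5,b6}

Answer: ["b1", "b5", "b6"]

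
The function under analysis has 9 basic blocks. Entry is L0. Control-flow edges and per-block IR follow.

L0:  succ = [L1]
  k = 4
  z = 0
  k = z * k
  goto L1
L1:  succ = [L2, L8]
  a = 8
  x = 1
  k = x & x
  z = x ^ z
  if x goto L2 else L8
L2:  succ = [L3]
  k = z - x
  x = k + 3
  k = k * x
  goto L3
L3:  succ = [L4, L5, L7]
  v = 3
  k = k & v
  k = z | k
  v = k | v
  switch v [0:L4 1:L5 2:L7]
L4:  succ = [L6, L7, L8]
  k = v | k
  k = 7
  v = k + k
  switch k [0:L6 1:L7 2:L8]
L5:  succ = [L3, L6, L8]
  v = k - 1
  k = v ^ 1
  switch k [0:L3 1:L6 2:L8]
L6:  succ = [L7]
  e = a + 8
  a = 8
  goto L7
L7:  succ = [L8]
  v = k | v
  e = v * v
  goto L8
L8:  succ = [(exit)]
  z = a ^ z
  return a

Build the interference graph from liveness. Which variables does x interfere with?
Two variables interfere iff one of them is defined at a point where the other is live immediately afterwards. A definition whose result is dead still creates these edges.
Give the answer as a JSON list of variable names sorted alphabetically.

def/use:
  L0: {k,z} / ∅
  L1: {a,k,x,z} / {z}
  L2: {k,x} / {x,z}
  L3: {k,v} / {k,z}
  L4: {k,v} / {k,v}
  L5: {k,v} / {k}
  L6: {a,e} / {a}
  L7: {e,v} / {k,v}
  L8: {z} / {a,z}

Backward fixpoint:
  L0 li=∅ lo={z}
  L1 li={z} lo={a,x,z}
  L2 li={a,x,z} lo={a,k,z}
  L3 li={a,k,z} lo={a,k,v,z}
  L4 li={a,k,v,z} lo={a,k,v,z}
  L5 li={a,k,z} lo={a,k,v,z}
  L6 li={a,k,v,z} lo={a,k,v,z}
  L7 li={a,k,v,z} lo={a,z}
  L8 li={a,z} lo=∅

Conflict graph:
  a — {e,k,v,x,z}
  e — {a,k,v,z}
  k — {a,e,v,x,z}
  v — {a,e,k,z}
  x — {a,k,z}
  z — {a,e,k,v,x}

N(x) = ["a", "k", "z"]

Answer: ["a", "k", "z"]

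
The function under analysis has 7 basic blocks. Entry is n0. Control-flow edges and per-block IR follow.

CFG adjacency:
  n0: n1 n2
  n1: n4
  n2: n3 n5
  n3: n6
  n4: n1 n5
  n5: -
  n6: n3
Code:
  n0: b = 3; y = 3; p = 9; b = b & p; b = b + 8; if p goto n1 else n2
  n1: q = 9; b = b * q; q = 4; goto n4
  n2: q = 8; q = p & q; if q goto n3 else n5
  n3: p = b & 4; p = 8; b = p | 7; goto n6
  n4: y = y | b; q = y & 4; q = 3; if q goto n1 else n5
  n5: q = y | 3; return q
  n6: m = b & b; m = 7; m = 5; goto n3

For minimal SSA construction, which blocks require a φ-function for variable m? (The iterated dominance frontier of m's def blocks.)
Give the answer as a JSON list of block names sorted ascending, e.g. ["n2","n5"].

idom tree: n1←n0 n2←n0 n3←n2 n4←n1 n5←n0 n6←n3
Dom∩ at merges:
  n1: preds {n0,n4}: {n0} ∩ {n0,n1,n4} = {n0}; idom=n0
  n3: preds {n2,n6}: {n0,n2} ∩ {n0,n2,n3,n6} = {n0,n2}; idom=n2
  n5: preds {n2,n4}: {n0,n2} ∩ {n0,n1,n4} = {n0}; idom=n0

Frontier:
  n1←n0: walk · to n0
  n1←n4: walk n4→n1 to n0
  n3←n2: walk · to n2
  n3←n6: walk n6→n3 to n2
  n5←n2: walk n2 to n0
  n5←n4: walk n4→n1 to n0
  DF(n0)=∅
  DF(n1)={n1,n5}
  DF(n2)={n5}
  DF(n3)={n3}
  DF(n4)={n1,n5}
  DF(n5)=∅
  DF(n6)={n3}

φ for m: defs {n6}
  DF⁺ = {n3}

Answer: ["n3"]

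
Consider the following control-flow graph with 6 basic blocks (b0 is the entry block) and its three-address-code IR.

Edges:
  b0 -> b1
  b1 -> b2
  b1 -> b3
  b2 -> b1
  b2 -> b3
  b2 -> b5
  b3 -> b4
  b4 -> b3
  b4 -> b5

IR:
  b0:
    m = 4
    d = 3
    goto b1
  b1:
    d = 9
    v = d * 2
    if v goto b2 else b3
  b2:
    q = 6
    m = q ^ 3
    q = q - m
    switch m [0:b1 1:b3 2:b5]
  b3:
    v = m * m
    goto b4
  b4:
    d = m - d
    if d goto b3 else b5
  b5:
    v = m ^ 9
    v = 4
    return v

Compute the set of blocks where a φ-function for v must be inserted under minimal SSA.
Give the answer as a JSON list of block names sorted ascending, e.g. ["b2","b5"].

idom tree: b1←b0 b2←b1 b3←b1 b4←b3 b5←b1
Dom∩ at merges:
  b1: preds {b0,b2}: {b0} ∩ {b0,b1,b2} = {b0}; idom=b0
  b3: preds {b1,b2,b4}: {b0,b1} ∩ {b0,b1,b2} ∩ {b0,b1,b3,b4} = {b0,b1}; idom=b1
  b5: preds {b2,b4}: {b0,b1,b2} ∩ {b0,b1,b3,b4} = {b0,b1}; idom=b1

DF walk-up:
  join b1 pred b0: · stop@b0
  join b1 pred b2: b2→b1 stop@b0
  join b3 pred b1: · stop@b1
  join b3 pred b2: b2 stop@b1
  join b3 pred b4: b4→b3 stop@b1
  join b5 pred b2: b2 stop@b1
  join b5 pred b4: b4→b3 stop@b1
  b0: DF=∅
  b1: DF={b1}
  b2: DF={b1,b3,b5}
  b3: DF={b3,b5}
  b4: DF={b3,b5}
  b5: DF=∅

φ for v: defs {b1,b3,b5}
  DF⁺ = {b1,b3,b5}

Answer: ["b1", "b3", "b5"]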